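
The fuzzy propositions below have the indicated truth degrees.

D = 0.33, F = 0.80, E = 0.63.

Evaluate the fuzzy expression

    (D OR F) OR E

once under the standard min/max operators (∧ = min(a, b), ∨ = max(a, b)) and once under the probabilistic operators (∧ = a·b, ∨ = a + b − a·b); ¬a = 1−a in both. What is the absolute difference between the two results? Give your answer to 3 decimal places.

0.150

Under standard min/max:
  D OR F = max(a, b) on (0.33, 0.80) = 0.80
  (D OR F) OR E = max(a, b) on (0.80, 0.63) = 0.80
  → value = 0.8000
Under probabilistic:
  D OR F = a + b − a·b on (0.3300, 0.8000) = 0.8660
  (D OR F) OR E = a + b − a·b on (0.8660, 0.6300) = 0.9504
  → value = 0.9504
|0.8000 − 0.9504| = 0.150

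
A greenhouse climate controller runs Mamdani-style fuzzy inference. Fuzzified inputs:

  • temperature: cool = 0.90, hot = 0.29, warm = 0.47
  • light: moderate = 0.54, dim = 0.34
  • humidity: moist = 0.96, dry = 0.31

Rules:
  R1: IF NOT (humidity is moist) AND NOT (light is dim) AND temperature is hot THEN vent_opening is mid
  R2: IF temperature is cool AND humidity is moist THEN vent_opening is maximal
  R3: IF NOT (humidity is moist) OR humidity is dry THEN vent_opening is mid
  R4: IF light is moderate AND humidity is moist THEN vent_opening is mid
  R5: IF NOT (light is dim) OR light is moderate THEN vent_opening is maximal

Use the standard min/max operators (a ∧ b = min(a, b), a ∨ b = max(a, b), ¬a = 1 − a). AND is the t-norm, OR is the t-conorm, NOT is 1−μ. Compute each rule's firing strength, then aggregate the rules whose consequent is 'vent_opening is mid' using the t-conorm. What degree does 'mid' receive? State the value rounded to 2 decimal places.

R1: ¬moist=1−0.96=0.04, ¬dim=1−0.34=0.66, hot=0.29; AND[min(a, b)] → w = 0.04
R2: cool=0.90, moist=0.96; AND[min(a, b)] → w = 0.90
R3: ¬moist=1−0.96=0.04, dry=0.31; OR[max(a, b)] → w = 0.31
R4: moderate=0.54, moist=0.96; AND[min(a, b)] → w = 0.54
R5: ¬dim=1−0.34=0.66, moderate=0.54; OR[max(a, b)] → w = 0.66
Rules with consequent 'mid': {R1, R3, R4} → strengths 0.04, 0.31, 0.54
Aggregate via t-conorm [max(a, b)]: 0.54

0.54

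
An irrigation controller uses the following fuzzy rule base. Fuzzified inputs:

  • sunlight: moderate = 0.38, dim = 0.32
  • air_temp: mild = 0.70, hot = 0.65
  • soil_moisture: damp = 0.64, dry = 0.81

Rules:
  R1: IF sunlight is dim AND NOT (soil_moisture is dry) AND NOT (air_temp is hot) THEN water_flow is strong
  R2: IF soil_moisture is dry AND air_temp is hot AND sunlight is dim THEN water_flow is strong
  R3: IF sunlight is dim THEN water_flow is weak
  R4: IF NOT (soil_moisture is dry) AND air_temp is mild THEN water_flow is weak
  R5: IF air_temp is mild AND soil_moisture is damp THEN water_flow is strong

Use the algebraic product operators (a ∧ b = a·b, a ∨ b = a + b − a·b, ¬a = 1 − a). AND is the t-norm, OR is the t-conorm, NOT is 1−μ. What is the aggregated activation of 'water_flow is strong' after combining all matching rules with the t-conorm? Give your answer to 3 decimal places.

R1: dim=0.32, ¬dry=1−0.81=0.19, ¬hot=1−0.65=0.35; AND[a·b] → w = 0.0213
R2: dry=0.81, hot=0.65, dim=0.32; AND[a·b] → w = 0.1685
R3: dim=0.32 → w = 0.3200
R4: ¬dry=1−0.81=0.19, mild=0.70; AND[a·b] → w = 0.1330
R5: mild=0.70, damp=0.64; AND[a·b] → w = 0.4480
Rules with consequent 'strong': {R1, R2, R5} → strengths 0.0213, 0.1685, 0.4480
Aggregate via t-conorm [a + b − a·b]: 0.5508

0.551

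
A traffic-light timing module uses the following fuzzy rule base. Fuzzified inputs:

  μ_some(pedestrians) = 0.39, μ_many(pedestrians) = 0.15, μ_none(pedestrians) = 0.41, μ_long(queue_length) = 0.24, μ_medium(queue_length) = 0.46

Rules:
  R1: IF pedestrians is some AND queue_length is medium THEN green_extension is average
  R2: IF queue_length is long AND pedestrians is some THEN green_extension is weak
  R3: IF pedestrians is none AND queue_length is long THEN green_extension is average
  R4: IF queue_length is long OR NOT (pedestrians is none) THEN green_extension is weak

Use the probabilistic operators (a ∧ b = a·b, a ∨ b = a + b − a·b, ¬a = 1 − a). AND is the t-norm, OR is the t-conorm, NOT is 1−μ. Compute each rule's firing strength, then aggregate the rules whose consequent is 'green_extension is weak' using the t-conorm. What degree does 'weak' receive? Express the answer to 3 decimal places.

0.718

R1: some=0.39, medium=0.46; AND[a·b] → w = 0.1794
R2: long=0.24, some=0.39; AND[a·b] → w = 0.0936
R3: none=0.41, long=0.24; AND[a·b] → w = 0.0984
R4: long=0.24, ¬none=1−0.41=0.59; OR[a + b − a·b] → w = 0.6884
Rules with consequent 'weak': {R2, R4} → strengths 0.0936, 0.6884
Aggregate via t-conorm [a + b − a·b]: 0.7176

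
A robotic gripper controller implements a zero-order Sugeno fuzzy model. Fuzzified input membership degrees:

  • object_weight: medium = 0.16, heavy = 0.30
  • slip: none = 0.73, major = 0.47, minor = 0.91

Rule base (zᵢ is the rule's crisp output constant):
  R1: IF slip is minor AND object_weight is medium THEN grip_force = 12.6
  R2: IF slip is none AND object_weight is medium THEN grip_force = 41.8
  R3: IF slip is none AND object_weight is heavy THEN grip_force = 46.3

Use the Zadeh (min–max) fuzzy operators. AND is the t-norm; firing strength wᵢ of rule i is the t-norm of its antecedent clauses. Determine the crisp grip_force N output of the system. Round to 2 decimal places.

R1 (z=12.6): minor=0.91, medium=0.16; AND[min(a, b)] → w = 0.16
R2 (z=41.8): none=0.73, medium=0.16; AND[min(a, b)] → w = 0.16
R3 (z=46.3): none=0.73, heavy=0.30; AND[min(a, b)] → w = 0.30
Weighted average = (0.16·12.6 + 0.16·41.8 + 0.30·46.3) / (0.16 + 0.16 + 0.30)
  = 22.5940 / 0.6200 = 36.44

36.44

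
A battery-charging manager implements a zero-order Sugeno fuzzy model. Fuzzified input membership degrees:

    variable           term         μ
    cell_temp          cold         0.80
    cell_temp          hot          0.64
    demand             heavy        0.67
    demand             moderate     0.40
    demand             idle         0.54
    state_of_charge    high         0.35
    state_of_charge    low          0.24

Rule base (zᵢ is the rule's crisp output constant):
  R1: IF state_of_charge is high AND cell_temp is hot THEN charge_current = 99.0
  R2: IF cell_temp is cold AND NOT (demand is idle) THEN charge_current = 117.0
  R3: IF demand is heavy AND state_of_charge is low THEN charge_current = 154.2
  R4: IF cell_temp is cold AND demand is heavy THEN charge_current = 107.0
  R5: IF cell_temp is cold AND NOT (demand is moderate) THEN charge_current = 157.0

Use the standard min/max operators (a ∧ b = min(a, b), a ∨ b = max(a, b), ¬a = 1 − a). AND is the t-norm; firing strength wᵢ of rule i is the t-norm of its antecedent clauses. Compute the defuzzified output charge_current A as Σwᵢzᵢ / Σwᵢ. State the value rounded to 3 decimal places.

R1 (z=99.0): high=0.35, hot=0.64; AND[min(a, b)] → w = 0.35
R2 (z=117.0): cold=0.80, ¬idle=1−0.54=0.46; AND[min(a, b)] → w = 0.46
R3 (z=154.2): heavy=0.67, low=0.24; AND[min(a, b)] → w = 0.24
R4 (z=107.0): cold=0.80, heavy=0.67; AND[min(a, b)] → w = 0.67
R5 (z=157.0): cold=0.80, ¬moderate=1−0.40=0.60; AND[min(a, b)] → w = 0.60
Weighted average = (0.35·99.0 + 0.46·117.0 + 0.24·154.2 + 0.67·107.0 + 0.60·157.0) / (0.35 + 0.46 + 0.24 + 0.67 + 0.60)
  = 291.3680 / 2.3200 = 125.590

125.590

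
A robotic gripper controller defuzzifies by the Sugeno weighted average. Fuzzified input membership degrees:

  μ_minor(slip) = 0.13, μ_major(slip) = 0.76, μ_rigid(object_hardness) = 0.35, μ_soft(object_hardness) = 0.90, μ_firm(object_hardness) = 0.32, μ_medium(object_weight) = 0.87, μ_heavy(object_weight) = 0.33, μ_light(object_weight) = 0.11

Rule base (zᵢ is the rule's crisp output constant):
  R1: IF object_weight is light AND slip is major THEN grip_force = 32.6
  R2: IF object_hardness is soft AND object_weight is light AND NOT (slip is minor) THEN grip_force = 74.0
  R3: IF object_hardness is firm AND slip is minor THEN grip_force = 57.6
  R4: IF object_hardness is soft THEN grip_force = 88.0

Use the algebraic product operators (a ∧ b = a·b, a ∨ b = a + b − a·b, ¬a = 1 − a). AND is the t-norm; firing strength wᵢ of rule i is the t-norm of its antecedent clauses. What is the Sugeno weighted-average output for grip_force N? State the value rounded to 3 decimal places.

R1 (z=32.6): light=0.11, major=0.76; AND[a·b] → w = 0.0836
R2 (z=74.0): soft=0.90, light=0.11, ¬minor=1−0.13=0.87; AND[a·b] → w = 0.0861
R3 (z=57.6): firm=0.32, minor=0.13; AND[a·b] → w = 0.0416
R4 (z=88.0): soft=0.90 → w = 0.9000
Weighted average = (0.0836·32.6 + 0.0861·74.0 + 0.0416·57.6 + 0.9000·88.0) / (0.0836 + 0.0861 + 0.0416 + 0.9000)
  = 90.6951 / 1.1113 = 81.610

81.610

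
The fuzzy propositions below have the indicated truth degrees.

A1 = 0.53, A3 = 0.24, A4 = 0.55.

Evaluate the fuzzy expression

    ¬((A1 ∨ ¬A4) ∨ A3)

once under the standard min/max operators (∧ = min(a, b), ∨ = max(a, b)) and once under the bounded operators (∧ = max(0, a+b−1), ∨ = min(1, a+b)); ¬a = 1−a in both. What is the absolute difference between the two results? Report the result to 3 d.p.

0.470

Under standard min/max:
  ¬A4 = 1 − 0.55 = 0.45
  A1 ∨ ¬A4 = max(a, b) on (0.53, 0.45) = 0.53
  (A1 ∨ ¬A4) ∨ A3 = max(a, b) on (0.53, 0.24) = 0.53
  ¬((A1 ∨ ¬A4) ∨ A3) = 1 − 0.53 = 0.47
  → value = 0.4700
Under bounded:
  ¬A4 = 1 − 0.55 = 0.45
  A1 ∨ ¬A4 = min(1, a+b) on (0.53, 0.45) = 0.98
  (A1 ∨ ¬A4) ∨ A3 = min(1, a+b) on (0.98, 0.24) = 1.00
  ¬((A1 ∨ ¬A4) ∨ A3) = 1 − 1.00 = 0.00
  → value = 0.0000
|0.4700 − 0.0000| = 0.470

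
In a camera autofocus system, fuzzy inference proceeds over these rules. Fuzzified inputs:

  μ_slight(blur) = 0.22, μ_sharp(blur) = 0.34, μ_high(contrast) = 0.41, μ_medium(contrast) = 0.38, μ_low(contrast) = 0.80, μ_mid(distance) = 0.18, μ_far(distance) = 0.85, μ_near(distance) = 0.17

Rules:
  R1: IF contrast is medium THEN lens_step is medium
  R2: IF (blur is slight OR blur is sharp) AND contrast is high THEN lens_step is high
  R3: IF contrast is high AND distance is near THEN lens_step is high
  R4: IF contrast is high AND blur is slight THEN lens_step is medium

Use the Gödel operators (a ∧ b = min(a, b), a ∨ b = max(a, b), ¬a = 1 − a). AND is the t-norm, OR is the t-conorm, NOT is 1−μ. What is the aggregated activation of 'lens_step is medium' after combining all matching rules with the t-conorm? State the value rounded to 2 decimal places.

0.38

R1: medium=0.38 → w = 0.38
R2: (slight=0.22 OR sharp=0.34) = 0.34; AND[min(a, b)] with high=0.41 → w = 0.34
R3: high=0.41, near=0.17; AND[min(a, b)] → w = 0.17
R4: high=0.41, slight=0.22; AND[min(a, b)] → w = 0.22
Rules with consequent 'medium': {R1, R4} → strengths 0.38, 0.22
Aggregate via t-conorm [max(a, b)]: 0.38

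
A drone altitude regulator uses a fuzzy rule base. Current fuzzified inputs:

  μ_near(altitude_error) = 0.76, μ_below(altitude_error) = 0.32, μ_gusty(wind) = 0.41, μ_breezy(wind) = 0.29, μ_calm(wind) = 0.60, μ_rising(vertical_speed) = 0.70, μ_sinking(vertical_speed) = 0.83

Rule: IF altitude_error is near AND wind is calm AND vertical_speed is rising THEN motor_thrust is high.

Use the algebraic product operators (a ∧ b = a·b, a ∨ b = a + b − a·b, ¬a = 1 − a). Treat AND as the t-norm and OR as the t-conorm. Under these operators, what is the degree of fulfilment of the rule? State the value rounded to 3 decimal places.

0.319

firing strength: near=0.76, calm=0.60, rising=0.70; AND[a·b] → w = 0.3192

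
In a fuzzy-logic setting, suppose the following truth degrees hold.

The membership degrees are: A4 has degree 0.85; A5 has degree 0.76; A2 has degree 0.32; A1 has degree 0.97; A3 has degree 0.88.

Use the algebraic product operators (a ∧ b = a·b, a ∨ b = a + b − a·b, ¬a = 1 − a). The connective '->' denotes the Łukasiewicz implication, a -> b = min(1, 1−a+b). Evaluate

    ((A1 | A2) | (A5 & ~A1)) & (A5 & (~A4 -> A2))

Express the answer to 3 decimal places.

0.745

A1 | A2 = a + b − a·b on (0.9700, 0.3200) = 0.9796
~A1 = 1 − 0.9700 = 0.0300
A5 & ~A1 = a·b on (0.7600, 0.0300) = 0.0228
(A1 | A2) | (A5 & ~A1) = a + b − a·b on (0.9796, 0.0228) = 0.9801
~A4 = 1 − 0.8500 = 0.1500
~A4 -> A2  [Łukasiewicz: min(1, 1−a+b)] with a=0.1500, b=0.3200 → 1.0000
A5 & (~A4 -> A2) = a·b on (0.7600, 1.0000) = 0.7600
((A1 | A2) | (A5 & ~A1)) & (A5 & (~A4 -> A2)) = a·b on (0.9801, 0.7600) = 0.7448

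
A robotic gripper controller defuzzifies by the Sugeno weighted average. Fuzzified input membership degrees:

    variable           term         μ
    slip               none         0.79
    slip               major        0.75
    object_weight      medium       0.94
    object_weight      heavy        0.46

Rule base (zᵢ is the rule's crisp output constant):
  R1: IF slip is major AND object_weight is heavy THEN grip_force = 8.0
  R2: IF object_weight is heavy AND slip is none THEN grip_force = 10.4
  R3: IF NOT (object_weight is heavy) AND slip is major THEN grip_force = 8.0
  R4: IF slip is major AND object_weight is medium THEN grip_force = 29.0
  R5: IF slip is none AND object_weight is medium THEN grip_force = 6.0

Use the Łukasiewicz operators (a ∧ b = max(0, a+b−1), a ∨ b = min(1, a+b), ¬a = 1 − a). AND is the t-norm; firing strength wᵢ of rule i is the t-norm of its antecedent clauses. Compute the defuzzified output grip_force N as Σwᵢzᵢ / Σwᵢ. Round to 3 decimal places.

R1 (z=8.0): major=0.75, heavy=0.46; AND[max(0, a+b−1)] → w = 0.21
R2 (z=10.4): heavy=0.46, none=0.79; AND[max(0, a+b−1)] → w = 0.25
R3 (z=8.0): ¬heavy=1−0.46=0.54, major=0.75; AND[max(0, a+b−1)] → w = 0.29
R4 (z=29.0): major=0.75, medium=0.94; AND[max(0, a+b−1)] → w = 0.69
R5 (z=6.0): none=0.79, medium=0.94; AND[max(0, a+b−1)] → w = 0.73
Weighted average = (0.21·8.0 + 0.25·10.4 + 0.29·8.0 + 0.69·29.0 + 0.73·6.0) / (0.21 + 0.25 + 0.29 + 0.69 + 0.73)
  = 30.9900 / 2.1700 = 14.281

14.281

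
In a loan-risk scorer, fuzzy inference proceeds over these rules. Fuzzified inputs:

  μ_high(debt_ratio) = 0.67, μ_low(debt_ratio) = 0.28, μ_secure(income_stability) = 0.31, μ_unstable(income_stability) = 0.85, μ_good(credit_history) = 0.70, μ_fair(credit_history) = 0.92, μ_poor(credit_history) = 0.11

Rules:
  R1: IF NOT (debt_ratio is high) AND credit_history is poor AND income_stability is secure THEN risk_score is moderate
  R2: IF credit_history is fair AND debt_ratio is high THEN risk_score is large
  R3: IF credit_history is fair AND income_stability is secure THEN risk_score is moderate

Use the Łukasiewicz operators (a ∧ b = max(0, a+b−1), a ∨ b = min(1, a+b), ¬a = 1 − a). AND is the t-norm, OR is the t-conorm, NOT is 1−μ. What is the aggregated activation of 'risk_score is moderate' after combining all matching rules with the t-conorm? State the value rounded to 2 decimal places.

0.23

R1: ¬high=1−0.67=0.33, poor=0.11, secure=0.31; AND[max(0, a+b−1)] → w = 0.00
R2: fair=0.92, high=0.67; AND[max(0, a+b−1)] → w = 0.59
R3: fair=0.92, secure=0.31; AND[max(0, a+b−1)] → w = 0.23
Rules with consequent 'moderate': {R1, R3} → strengths 0.00, 0.23
Aggregate via t-conorm [min(1, a+b)]: 0.23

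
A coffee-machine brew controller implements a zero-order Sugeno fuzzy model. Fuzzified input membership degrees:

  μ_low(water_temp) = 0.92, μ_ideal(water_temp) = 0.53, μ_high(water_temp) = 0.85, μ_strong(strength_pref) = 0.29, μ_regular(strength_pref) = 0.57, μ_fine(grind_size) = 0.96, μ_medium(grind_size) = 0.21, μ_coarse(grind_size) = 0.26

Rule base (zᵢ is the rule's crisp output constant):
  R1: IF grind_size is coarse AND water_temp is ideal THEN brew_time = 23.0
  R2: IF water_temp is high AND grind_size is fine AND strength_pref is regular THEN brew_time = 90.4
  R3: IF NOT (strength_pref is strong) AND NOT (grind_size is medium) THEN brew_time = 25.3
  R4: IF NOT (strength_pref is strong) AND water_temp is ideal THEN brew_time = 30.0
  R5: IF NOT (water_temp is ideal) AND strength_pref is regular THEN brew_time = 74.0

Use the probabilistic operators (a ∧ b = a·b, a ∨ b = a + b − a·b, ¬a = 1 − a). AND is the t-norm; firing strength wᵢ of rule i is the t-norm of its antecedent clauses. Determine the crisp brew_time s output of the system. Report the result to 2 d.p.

R1 (z=23.0): coarse=0.26, ideal=0.53; AND[a·b] → w = 0.1378
R2 (z=90.4): high=0.85, fine=0.96, regular=0.57; AND[a·b] → w = 0.4651
R3 (z=25.3): ¬strong=1−0.29=0.71, ¬medium=1−0.21=0.79; AND[a·b] → w = 0.5609
R4 (z=30.0): ¬strong=1−0.29=0.71, ideal=0.53; AND[a·b] → w = 0.3763
R5 (z=74.0): ¬ideal=1−0.53=0.47, regular=0.57; AND[a·b] → w = 0.2679
Weighted average = (0.1378·23.0 + 0.4651·90.4 + 0.5609·25.3 + 0.3763·30.0 + 0.2679·74.0) / (0.1378 + 0.4651 + 0.5609 + 0.3763 + 0.2679)
  = 90.5206 / 1.8080 = 50.07

50.07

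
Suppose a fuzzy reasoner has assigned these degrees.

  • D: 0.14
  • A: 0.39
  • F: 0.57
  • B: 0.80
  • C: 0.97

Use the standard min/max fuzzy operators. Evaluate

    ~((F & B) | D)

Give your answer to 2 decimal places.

0.43

F & B = min(a, b) on (0.57, 0.80) = 0.57
(F & B) | D = max(a, b) on (0.57, 0.14) = 0.57
~((F & B) | D) = 1 − 0.57 = 0.43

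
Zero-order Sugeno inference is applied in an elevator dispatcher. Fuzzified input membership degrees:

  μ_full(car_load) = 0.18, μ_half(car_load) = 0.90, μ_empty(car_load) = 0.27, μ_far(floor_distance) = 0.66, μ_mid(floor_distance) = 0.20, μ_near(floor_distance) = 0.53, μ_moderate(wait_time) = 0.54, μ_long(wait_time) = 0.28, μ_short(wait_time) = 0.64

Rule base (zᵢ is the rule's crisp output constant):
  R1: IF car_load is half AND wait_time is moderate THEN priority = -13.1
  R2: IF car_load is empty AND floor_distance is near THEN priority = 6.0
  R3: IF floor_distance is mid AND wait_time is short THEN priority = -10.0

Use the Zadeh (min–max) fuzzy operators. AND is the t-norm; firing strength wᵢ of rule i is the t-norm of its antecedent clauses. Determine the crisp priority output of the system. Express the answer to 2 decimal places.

R1 (z=-13.1): half=0.90, moderate=0.54; AND[min(a, b)] → w = 0.54
R2 (z=6.0): empty=0.27, near=0.53; AND[min(a, b)] → w = 0.27
R3 (z=-10.0): mid=0.20, short=0.64; AND[min(a, b)] → w = 0.20
Weighted average = (0.54·-13.1 + 0.27·6.0 + 0.20·-10.0) / (0.54 + 0.27 + 0.20)
  = -7.4540 / 1.0100 = -7.38

-7.38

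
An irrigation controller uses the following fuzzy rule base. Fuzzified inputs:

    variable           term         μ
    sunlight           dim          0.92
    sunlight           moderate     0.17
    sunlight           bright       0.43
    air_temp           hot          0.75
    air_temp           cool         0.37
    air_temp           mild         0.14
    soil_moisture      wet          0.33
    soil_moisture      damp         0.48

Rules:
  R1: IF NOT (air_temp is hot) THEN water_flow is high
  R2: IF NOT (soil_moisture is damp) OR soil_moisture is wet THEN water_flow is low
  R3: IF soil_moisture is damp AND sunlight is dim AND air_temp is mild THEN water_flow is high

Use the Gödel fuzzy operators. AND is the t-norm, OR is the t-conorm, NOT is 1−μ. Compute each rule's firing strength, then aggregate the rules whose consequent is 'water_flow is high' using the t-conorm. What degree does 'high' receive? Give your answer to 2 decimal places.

0.25

R1: ¬hot=1−0.75=0.25 → w = 0.25
R2: ¬damp=1−0.48=0.52, wet=0.33; OR[max(a, b)] → w = 0.52
R3: damp=0.48, dim=0.92, mild=0.14; AND[min(a, b)] → w = 0.14
Rules with consequent 'high': {R1, R3} → strengths 0.25, 0.14
Aggregate via t-conorm [max(a, b)]: 0.25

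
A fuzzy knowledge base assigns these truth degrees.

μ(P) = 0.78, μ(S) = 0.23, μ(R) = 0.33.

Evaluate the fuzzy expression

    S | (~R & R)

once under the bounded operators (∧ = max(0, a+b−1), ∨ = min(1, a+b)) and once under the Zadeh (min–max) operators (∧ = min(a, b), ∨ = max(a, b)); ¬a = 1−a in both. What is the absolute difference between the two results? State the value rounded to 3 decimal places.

Under bounded:
  ~R = 1 − 0.33 = 0.67
  ~R & R = max(0, a+b−1) on (0.67, 0.33) = 0.00
  S | (~R & R) = min(1, a+b) on (0.23, 0.00) = 0.23
  → value = 0.2300
Under Zadeh (min–max):
  ~R = 1 − 0.33 = 0.67
  ~R & R = min(a, b) on (0.67, 0.33) = 0.33
  S | (~R & R) = max(a, b) on (0.23, 0.33) = 0.33
  → value = 0.3300
|0.2300 − 0.3300| = 0.100

0.100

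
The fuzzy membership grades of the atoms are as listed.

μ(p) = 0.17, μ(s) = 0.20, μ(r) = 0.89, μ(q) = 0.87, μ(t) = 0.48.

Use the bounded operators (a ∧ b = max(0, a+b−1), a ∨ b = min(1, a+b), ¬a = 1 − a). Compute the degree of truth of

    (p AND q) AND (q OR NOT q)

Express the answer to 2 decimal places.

0.04

p AND q = max(0, a+b−1) on (0.17, 0.87) = 0.04
NOT q = 1 − 0.87 = 0.13
q OR NOT q = min(1, a+b) on (0.87, 0.13) = 1.00
(p AND q) AND (q OR NOT q) = max(0, a+b−1) on (0.04, 1.00) = 0.04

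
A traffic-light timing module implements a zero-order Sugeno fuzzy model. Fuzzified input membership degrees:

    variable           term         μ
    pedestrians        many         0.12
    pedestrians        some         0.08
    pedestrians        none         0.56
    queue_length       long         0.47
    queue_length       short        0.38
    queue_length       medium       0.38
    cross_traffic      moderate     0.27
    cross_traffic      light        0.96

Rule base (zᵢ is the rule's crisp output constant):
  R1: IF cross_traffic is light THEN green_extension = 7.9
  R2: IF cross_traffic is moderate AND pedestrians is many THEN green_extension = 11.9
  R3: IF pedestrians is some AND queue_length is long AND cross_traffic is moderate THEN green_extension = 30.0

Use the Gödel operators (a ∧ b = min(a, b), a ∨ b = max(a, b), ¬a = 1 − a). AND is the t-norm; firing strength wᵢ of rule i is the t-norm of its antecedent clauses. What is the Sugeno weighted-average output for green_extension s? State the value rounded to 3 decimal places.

9.838

R1 (z=7.9): light=0.96 → w = 0.96
R2 (z=11.9): moderate=0.27, many=0.12; AND[min(a, b)] → w = 0.12
R3 (z=30.0): some=0.08, long=0.47, moderate=0.27; AND[min(a, b)] → w = 0.08
Weighted average = (0.96·7.9 + 0.12·11.9 + 0.08·30.0) / (0.96 + 0.12 + 0.08)
  = 11.4120 / 1.1600 = 9.838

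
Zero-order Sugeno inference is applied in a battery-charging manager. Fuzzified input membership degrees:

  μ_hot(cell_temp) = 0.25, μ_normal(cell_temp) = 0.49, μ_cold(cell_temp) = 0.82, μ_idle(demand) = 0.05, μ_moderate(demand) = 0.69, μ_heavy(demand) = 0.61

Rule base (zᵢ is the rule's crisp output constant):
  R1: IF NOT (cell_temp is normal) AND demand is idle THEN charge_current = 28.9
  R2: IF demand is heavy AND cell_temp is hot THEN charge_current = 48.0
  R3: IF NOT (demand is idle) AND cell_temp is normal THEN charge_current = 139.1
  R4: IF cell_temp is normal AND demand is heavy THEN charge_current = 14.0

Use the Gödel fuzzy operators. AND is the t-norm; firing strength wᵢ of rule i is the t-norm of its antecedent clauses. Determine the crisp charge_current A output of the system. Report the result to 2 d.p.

R1 (z=28.9): ¬normal=1−0.49=0.51, idle=0.05; AND[min(a, b)] → w = 0.05
R2 (z=48.0): heavy=0.61, hot=0.25; AND[min(a, b)] → w = 0.25
R3 (z=139.1): ¬idle=1−0.05=0.95, normal=0.49; AND[min(a, b)] → w = 0.49
R4 (z=14.0): normal=0.49, heavy=0.61; AND[min(a, b)] → w = 0.49
Weighted average = (0.05·28.9 + 0.25·48.0 + 0.49·139.1 + 0.49·14.0) / (0.05 + 0.25 + 0.49 + 0.49)
  = 88.4640 / 1.2800 = 69.11

69.11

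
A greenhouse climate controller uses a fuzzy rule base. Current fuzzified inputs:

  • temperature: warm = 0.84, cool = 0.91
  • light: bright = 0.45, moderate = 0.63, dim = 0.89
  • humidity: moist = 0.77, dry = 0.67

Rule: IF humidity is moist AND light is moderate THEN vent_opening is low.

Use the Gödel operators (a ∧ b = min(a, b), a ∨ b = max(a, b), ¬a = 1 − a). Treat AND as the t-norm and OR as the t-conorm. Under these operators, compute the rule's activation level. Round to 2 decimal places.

firing strength: moist=0.77, moderate=0.63; AND[min(a, b)] → w = 0.63

0.63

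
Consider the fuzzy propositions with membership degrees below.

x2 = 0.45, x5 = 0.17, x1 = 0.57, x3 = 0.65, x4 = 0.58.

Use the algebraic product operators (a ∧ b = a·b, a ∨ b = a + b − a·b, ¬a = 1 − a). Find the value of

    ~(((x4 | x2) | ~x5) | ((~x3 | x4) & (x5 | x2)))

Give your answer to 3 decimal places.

0.024

x4 | x2 = a + b − a·b on (0.5800, 0.4500) = 0.7690
~x5 = 1 − 0.1700 = 0.8300
(x4 | x2) | ~x5 = a + b − a·b on (0.7690, 0.8300) = 0.9607
~x3 = 1 − 0.6500 = 0.3500
~x3 | x4 = a + b − a·b on (0.3500, 0.5800) = 0.7270
x5 | x2 = a + b − a·b on (0.1700, 0.4500) = 0.5435
(~x3 | x4) & (x5 | x2) = a·b on (0.7270, 0.5435) = 0.3951
((x4 | x2) | ~x5) | ((~x3 | x4) & (x5 | x2)) = a + b − a·b on (0.9607, 0.3951) = 0.9762
~(((x4 | x2) | ~x5) | ((~x3 | x4) & (x5 | x2))) = 1 − 0.9762 = 0.0238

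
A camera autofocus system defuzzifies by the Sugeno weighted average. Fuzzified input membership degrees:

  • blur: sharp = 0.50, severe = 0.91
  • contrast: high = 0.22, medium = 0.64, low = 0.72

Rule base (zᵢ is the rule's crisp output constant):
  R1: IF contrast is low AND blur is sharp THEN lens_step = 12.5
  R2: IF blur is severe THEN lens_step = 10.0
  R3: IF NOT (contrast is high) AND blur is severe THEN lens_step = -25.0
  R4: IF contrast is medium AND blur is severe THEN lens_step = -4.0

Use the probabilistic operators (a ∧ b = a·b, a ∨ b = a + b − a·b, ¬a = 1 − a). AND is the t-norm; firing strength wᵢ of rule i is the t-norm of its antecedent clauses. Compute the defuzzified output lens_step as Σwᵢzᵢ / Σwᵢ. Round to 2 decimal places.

R1 (z=12.5): low=0.72, sharp=0.50; AND[a·b] → w = 0.3600
R2 (z=10.0): severe=0.91 → w = 0.9100
R3 (z=-25.0): ¬high=1−0.22=0.78, severe=0.91; AND[a·b] → w = 0.7098
R4 (z=-4.0): medium=0.64, severe=0.91; AND[a·b] → w = 0.5824
Weighted average = (0.3600·12.5 + 0.9100·10.0 + 0.7098·-25.0 + 0.5824·-4.0) / (0.3600 + 0.9100 + 0.7098 + 0.5824)
  = -6.4746 / 2.5622 = -2.53

-2.53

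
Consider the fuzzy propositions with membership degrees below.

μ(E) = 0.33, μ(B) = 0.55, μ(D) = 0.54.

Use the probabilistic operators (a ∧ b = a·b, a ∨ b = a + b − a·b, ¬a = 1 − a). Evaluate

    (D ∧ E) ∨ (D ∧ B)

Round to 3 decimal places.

0.422

D ∧ E = a·b on (0.5400, 0.3300) = 0.1782
D ∧ B = a·b on (0.5400, 0.5500) = 0.2970
(D ∧ E) ∨ (D ∧ B) = a + b − a·b on (0.1782, 0.2970) = 0.4223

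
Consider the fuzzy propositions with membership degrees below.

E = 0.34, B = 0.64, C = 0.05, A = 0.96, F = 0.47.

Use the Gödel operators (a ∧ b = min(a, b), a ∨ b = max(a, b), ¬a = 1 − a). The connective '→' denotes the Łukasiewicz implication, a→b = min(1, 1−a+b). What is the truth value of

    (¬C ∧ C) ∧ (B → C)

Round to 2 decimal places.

0.05

¬C = 1 − 0.05 = 0.95
¬C ∧ C = min(a, b) on (0.95, 0.05) = 0.05
B → C  [Łukasiewicz: min(1, 1−a+b)] with a=0.64, b=0.05 → 0.41
(¬C ∧ C) ∧ (B → C) = min(a, b) on (0.05, 0.41) = 0.05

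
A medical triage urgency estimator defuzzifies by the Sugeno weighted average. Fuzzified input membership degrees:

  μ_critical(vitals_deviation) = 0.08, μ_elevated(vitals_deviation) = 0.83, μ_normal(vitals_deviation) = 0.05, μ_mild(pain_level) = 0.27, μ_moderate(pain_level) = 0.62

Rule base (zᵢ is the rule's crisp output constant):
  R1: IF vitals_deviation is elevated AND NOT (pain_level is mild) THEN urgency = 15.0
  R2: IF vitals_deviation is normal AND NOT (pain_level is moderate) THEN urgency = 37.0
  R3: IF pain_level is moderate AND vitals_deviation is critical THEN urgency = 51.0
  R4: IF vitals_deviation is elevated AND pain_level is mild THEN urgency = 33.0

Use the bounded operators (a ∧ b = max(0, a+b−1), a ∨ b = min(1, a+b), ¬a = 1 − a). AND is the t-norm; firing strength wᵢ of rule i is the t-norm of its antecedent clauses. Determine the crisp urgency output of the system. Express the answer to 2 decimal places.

17.73

R1 (z=15.0): elevated=0.83, ¬mild=1−0.27=0.73; AND[max(0, a+b−1)] → w = 0.56
R2 (z=37.0): normal=0.05, ¬moderate=1−0.62=0.38; AND[max(0, a+b−1)] → w = 0.00
R3 (z=51.0): moderate=0.62, critical=0.08; AND[max(0, a+b−1)] → w = 0.00
R4 (z=33.0): elevated=0.83, mild=0.27; AND[max(0, a+b−1)] → w = 0.10
Weighted average = (0.56·15.0 + 0.00·37.0 + 0.00·51.0 + 0.10·33.0) / (0.56 + 0.00 + 0.00 + 0.10)
  = 11.7000 / 0.6600 = 17.73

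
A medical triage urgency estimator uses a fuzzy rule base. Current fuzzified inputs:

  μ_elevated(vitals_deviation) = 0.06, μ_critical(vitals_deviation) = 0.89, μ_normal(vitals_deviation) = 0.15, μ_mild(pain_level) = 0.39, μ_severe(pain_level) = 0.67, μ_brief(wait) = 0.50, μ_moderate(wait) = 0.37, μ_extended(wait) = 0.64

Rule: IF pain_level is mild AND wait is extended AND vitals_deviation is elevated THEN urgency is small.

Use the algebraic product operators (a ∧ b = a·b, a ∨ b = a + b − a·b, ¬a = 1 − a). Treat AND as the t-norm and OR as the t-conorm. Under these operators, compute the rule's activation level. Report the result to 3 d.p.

firing strength: mild=0.39, extended=0.64, elevated=0.06; AND[a·b] → w = 0.0150

0.015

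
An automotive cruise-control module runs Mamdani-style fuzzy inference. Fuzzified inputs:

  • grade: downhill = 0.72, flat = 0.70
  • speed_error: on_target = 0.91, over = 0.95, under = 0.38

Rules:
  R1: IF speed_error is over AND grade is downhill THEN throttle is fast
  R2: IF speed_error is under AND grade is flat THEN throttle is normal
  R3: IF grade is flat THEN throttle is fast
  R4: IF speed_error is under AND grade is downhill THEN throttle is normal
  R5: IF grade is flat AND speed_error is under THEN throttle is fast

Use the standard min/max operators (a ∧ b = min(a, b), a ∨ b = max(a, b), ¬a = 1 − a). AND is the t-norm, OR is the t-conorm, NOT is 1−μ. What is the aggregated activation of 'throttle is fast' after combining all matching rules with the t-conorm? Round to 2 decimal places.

R1: over=0.95, downhill=0.72; AND[min(a, b)] → w = 0.72
R2: under=0.38, flat=0.70; AND[min(a, b)] → w = 0.38
R3: flat=0.70 → w = 0.70
R4: under=0.38, downhill=0.72; AND[min(a, b)] → w = 0.38
R5: flat=0.70, under=0.38; AND[min(a, b)] → w = 0.38
Rules with consequent 'fast': {R1, R3, R5} → strengths 0.72, 0.70, 0.38
Aggregate via t-conorm [max(a, b)]: 0.72

0.72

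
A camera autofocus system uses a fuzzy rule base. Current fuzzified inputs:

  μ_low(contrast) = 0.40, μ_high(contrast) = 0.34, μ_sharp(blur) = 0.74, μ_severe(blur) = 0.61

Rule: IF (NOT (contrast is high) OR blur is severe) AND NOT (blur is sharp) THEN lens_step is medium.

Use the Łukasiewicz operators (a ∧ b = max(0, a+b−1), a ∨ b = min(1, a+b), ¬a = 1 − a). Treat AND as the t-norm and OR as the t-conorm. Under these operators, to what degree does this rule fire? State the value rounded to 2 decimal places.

firing strength: (¬high=1−0.34=0.66 OR severe=0.61) = 1.00; AND[max(0, a+b−1)] with ¬sharp=1−0.74=0.26 → w = 0.26

0.26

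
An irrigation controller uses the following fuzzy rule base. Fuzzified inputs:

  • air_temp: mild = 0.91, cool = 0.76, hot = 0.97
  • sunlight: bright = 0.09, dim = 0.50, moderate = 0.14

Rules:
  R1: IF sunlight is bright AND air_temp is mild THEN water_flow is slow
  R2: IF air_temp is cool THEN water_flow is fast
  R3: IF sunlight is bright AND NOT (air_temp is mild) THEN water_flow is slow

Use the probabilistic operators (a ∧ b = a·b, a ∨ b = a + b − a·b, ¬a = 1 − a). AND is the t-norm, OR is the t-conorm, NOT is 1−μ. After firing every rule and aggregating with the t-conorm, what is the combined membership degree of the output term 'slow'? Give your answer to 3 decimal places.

R1: bright=0.09, mild=0.91; AND[a·b] → w = 0.0819
R2: cool=0.76 → w = 0.7600
R3: bright=0.09, ¬mild=1−0.91=0.09; AND[a·b] → w = 0.0081
Rules with consequent 'slow': {R1, R3} → strengths 0.0819, 0.0081
Aggregate via t-conorm [a + b − a·b]: 0.0893

0.089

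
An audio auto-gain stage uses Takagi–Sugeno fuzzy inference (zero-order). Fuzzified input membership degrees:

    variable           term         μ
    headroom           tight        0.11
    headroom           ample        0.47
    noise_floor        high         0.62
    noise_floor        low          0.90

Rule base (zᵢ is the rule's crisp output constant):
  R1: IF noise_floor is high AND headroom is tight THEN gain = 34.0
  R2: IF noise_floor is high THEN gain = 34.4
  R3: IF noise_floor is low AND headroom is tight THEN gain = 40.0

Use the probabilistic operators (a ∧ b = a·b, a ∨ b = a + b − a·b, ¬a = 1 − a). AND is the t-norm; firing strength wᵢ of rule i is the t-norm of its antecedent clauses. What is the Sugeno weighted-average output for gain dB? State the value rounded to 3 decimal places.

35.070

R1 (z=34.0): high=0.62, tight=0.11; AND[a·b] → w = 0.0682
R2 (z=34.4): high=0.62 → w = 0.6200
R3 (z=40.0): low=0.90, tight=0.11; AND[a·b] → w = 0.0990
Weighted average = (0.0682·34.0 + 0.6200·34.4 + 0.0990·40.0) / (0.0682 + 0.6200 + 0.0990)
  = 27.6068 / 0.7872 = 35.070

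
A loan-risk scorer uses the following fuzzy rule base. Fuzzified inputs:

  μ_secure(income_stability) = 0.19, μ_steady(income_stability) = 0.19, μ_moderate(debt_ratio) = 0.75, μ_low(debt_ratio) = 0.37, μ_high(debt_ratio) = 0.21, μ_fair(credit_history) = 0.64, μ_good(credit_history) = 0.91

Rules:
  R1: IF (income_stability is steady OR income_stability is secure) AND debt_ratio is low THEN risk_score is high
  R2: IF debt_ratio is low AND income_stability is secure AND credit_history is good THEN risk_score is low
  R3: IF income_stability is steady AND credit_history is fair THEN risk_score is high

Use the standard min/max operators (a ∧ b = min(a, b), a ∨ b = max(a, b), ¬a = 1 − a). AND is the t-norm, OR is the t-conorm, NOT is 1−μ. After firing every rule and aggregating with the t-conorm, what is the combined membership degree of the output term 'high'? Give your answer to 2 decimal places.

R1: (steady=0.19 OR secure=0.19) = 0.19; AND[min(a, b)] with low=0.37 → w = 0.19
R2: low=0.37, secure=0.19, good=0.91; AND[min(a, b)] → w = 0.19
R3: steady=0.19, fair=0.64; AND[min(a, b)] → w = 0.19
Rules with consequent 'high': {R1, R3} → strengths 0.19, 0.19
Aggregate via t-conorm [max(a, b)]: 0.19

0.19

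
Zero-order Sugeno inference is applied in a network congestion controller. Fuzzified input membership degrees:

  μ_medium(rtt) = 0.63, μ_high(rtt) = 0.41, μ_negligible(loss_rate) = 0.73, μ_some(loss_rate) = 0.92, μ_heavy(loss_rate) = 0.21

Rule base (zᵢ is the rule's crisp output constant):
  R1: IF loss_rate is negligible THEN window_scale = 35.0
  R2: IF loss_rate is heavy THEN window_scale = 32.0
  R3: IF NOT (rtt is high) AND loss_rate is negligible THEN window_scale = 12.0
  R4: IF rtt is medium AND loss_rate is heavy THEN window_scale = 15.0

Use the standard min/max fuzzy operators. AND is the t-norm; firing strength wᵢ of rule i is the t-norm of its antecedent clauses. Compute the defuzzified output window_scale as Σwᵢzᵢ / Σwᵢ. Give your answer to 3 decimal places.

24.425

R1 (z=35.0): negligible=0.73 → w = 0.73
R2 (z=32.0): heavy=0.21 → w = 0.21
R3 (z=12.0): ¬high=1−0.41=0.59, negligible=0.73; AND[min(a, b)] → w = 0.59
R4 (z=15.0): medium=0.63, heavy=0.21; AND[min(a, b)] → w = 0.21
Weighted average = (0.73·35.0 + 0.21·32.0 + 0.59·12.0 + 0.21·15.0) / (0.73 + 0.21 + 0.59 + 0.21)
  = 42.5000 / 1.7400 = 24.425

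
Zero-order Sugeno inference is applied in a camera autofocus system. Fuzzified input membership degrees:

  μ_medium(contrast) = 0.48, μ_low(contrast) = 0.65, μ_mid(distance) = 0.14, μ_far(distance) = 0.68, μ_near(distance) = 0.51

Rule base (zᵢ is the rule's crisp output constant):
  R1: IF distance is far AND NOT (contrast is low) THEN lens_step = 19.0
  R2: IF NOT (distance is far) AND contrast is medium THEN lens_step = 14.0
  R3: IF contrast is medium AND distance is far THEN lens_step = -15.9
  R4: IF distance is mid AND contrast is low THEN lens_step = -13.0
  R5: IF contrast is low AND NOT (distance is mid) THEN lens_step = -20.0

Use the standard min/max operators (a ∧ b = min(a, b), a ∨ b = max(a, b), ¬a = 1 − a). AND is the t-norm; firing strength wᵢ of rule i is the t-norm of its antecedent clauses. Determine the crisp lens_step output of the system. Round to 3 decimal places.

R1 (z=19.0): far=0.68, ¬low=1−0.65=0.35; AND[min(a, b)] → w = 0.35
R2 (z=14.0): ¬far=1−0.68=0.32, medium=0.48; AND[min(a, b)] → w = 0.32
R3 (z=-15.9): medium=0.48, far=0.68; AND[min(a, b)] → w = 0.48
R4 (z=-13.0): mid=0.14, low=0.65; AND[min(a, b)] → w = 0.14
R5 (z=-20.0): low=0.65, ¬mid=1−0.14=0.86; AND[min(a, b)] → w = 0.65
Weighted average = (0.35·19.0 + 0.32·14.0 + 0.48·-15.9 + 0.14·-13.0 + 0.65·-20.0) / (0.35 + 0.32 + 0.48 + 0.14 + 0.65)
  = -11.3220 / 1.9400 = -5.836

-5.836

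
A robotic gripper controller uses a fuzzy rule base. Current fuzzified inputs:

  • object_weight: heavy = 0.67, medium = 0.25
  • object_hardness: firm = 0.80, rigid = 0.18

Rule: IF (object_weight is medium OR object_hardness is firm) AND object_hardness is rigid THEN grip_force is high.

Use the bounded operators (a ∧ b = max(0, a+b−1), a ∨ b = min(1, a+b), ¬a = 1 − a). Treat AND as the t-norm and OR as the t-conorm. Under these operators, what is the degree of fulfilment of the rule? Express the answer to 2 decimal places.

0.18

firing strength: (medium=0.25 OR firm=0.80) = 1.00; AND[max(0, a+b−1)] with rigid=0.18 → w = 0.18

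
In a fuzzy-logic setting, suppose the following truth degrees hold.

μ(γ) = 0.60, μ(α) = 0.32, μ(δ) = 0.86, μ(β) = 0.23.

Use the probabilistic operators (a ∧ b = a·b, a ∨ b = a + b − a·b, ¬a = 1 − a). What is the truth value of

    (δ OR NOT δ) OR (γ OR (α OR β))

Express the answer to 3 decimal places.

0.975

NOT δ = 1 − 0.8600 = 0.1400
δ OR NOT δ = a + b − a·b on (0.8600, 0.1400) = 0.8796
α OR β = a + b − a·b on (0.3200, 0.2300) = 0.4764
γ OR (α OR β) = a + b − a·b on (0.6000, 0.4764) = 0.7906
(δ OR NOT δ) OR (γ OR (α OR β)) = a + b − a·b on (0.8796, 0.7906) = 0.9748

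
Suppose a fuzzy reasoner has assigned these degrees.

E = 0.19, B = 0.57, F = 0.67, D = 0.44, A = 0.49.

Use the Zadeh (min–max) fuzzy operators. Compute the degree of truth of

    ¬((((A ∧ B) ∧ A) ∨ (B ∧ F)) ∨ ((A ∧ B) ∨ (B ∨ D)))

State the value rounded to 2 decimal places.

A ∧ B = min(a, b) on (0.49, 0.57) = 0.49
(A ∧ B) ∧ A = min(a, b) on (0.49, 0.49) = 0.49
B ∧ F = min(a, b) on (0.57, 0.67) = 0.57
((A ∧ B) ∧ A) ∨ (B ∧ F) = max(a, b) on (0.49, 0.57) = 0.57
A ∧ B = min(a, b) on (0.49, 0.57) = 0.49
B ∨ D = max(a, b) on (0.57, 0.44) = 0.57
(A ∧ B) ∨ (B ∨ D) = max(a, b) on (0.49, 0.57) = 0.57
(((A ∧ B) ∧ A) ∨ (B ∧ F)) ∨ ((A ∧ B) ∨ (B ∨ D)) = max(a, b) on (0.57, 0.57) = 0.57
¬((((A ∧ B) ∧ A) ∨ (B ∧ F)) ∨ ((A ∧ B) ∨ (B ∨ D))) = 1 − 0.57 = 0.43

0.43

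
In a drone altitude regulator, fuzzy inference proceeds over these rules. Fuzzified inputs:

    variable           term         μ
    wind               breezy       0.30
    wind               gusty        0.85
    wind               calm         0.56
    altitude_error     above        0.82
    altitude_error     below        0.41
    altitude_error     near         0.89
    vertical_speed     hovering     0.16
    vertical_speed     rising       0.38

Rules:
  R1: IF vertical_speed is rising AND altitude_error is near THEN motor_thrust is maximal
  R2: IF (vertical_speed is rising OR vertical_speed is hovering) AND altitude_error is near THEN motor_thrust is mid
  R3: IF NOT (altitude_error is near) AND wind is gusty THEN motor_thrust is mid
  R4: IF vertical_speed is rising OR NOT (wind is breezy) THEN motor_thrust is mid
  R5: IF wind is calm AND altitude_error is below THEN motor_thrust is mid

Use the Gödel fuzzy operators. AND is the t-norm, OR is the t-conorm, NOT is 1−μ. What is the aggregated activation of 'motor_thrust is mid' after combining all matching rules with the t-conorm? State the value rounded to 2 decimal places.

0.70

R1: rising=0.38, near=0.89; AND[min(a, b)] → w = 0.38
R2: (rising=0.38 OR hovering=0.16) = 0.38; AND[min(a, b)] with near=0.89 → w = 0.38
R3: ¬near=1−0.89=0.11, gusty=0.85; AND[min(a, b)] → w = 0.11
R4: rising=0.38, ¬breezy=1−0.30=0.70; OR[max(a, b)] → w = 0.70
R5: calm=0.56, below=0.41; AND[min(a, b)] → w = 0.41
Rules with consequent 'mid': {R2, R3, R4, R5} → strengths 0.38, 0.11, 0.70, 0.41
Aggregate via t-conorm [max(a, b)]: 0.70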